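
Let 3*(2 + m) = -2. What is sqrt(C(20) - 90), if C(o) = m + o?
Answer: I*sqrt(654)/3 ≈ 8.5245*I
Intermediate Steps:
m = -8/3 (m = -2 + (1/3)*(-2) = -2 - 2/3 = -8/3 ≈ -2.6667)
C(o) = -8/3 + o
sqrt(C(20) - 90) = sqrt((-8/3 + 20) - 90) = sqrt(52/3 - 90) = sqrt(-218/3) = I*sqrt(654)/3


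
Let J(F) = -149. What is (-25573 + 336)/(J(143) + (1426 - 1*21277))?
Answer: 25237/20000 ≈ 1.2619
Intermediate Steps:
(-25573 + 336)/(J(143) + (1426 - 1*21277)) = (-25573 + 336)/(-149 + (1426 - 1*21277)) = -25237/(-149 + (1426 - 21277)) = -25237/(-149 - 19851) = -25237/(-20000) = -25237*(-1/20000) = 25237/20000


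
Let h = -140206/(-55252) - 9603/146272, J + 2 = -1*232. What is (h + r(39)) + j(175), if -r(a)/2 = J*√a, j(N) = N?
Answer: 358574055569/2020455136 + 468*√39 ≈ 3100.1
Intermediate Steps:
J = -234 (J = -2 - 1*232 = -2 - 232 = -234)
h = 4994406769/2020455136 (h = -140206*(-1/55252) - 9603*1/146272 = 70103/27626 - 9603/146272 = 4994406769/2020455136 ≈ 2.4719)
r(a) = 468*√a (r(a) = -(-468)*√a = 468*√a)
(h + r(39)) + j(175) = (4994406769/2020455136 + 468*√39) + 175 = 358574055569/2020455136 + 468*√39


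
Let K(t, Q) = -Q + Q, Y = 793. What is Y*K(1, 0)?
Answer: 0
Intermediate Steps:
K(t, Q) = 0
Y*K(1, 0) = 793*0 = 0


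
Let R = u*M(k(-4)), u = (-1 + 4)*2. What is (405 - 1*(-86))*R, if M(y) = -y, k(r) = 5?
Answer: -14730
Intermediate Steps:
u = 6 (u = 3*2 = 6)
R = -30 (R = 6*(-1*5) = 6*(-5) = -30)
(405 - 1*(-86))*R = (405 - 1*(-86))*(-30) = (405 + 86)*(-30) = 491*(-30) = -14730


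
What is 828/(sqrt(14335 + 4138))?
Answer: 828*sqrt(377)/2639 ≈ 6.0920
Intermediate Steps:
828/(sqrt(14335 + 4138)) = 828/(sqrt(18473)) = 828/((7*sqrt(377))) = 828*(sqrt(377)/2639) = 828*sqrt(377)/2639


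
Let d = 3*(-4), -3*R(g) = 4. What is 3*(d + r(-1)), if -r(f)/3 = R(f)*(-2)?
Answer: -60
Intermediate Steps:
R(g) = -4/3 (R(g) = -⅓*4 = -4/3)
d = -12
r(f) = -8 (r(f) = -(-4)*(-2) = -3*8/3 = -8)
3*(d + r(-1)) = 3*(-12 - 8) = 3*(-20) = -60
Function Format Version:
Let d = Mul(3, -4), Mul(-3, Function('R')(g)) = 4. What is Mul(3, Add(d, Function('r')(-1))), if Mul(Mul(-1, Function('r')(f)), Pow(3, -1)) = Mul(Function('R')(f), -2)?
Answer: -60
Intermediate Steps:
Function('R')(g) = Rational(-4, 3) (Function('R')(g) = Mul(Rational(-1, 3), 4) = Rational(-4, 3))
d = -12
Function('r')(f) = -8 (Function('r')(f) = Mul(-3, Mul(Rational(-4, 3), -2)) = Mul(-3, Rational(8, 3)) = -8)
Mul(3, Add(d, Function('r')(-1))) = Mul(3, Add(-12, -8)) = Mul(3, -20) = -60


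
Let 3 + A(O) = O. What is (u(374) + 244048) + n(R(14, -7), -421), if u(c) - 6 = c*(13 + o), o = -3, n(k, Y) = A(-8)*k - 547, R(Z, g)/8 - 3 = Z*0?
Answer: 246983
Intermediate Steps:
A(O) = -3 + O
R(Z, g) = 24 (R(Z, g) = 24 + 8*(Z*0) = 24 + 8*0 = 24 + 0 = 24)
n(k, Y) = -547 - 11*k (n(k, Y) = (-3 - 8)*k - 547 = -11*k - 547 = -547 - 11*k)
u(c) = 6 + 10*c (u(c) = 6 + c*(13 - 3) = 6 + c*10 = 6 + 10*c)
(u(374) + 244048) + n(R(14, -7), -421) = ((6 + 10*374) + 244048) + (-547 - 11*24) = ((6 + 3740) + 244048) + (-547 - 264) = (3746 + 244048) - 811 = 247794 - 811 = 246983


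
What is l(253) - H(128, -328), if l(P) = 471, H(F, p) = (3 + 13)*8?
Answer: 343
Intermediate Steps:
H(F, p) = 128 (H(F, p) = 16*8 = 128)
l(253) - H(128, -328) = 471 - 1*128 = 471 - 128 = 343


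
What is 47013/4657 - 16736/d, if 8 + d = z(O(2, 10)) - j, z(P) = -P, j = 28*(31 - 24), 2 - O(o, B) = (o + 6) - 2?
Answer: 10917769/116425 ≈ 93.775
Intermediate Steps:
O(o, B) = -2 - o (O(o, B) = 2 - ((o + 6) - 2) = 2 - ((6 + o) - 2) = 2 - (4 + o) = 2 + (-4 - o) = -2 - o)
j = 196 (j = 28*7 = 196)
d = -200 (d = -8 + (-(-2 - 1*2) - 1*196) = -8 + (-(-2 - 2) - 196) = -8 + (-1*(-4) - 196) = -8 + (4 - 196) = -8 - 192 = -200)
47013/4657 - 16736/d = 47013/4657 - 16736/(-200) = 47013*(1/4657) - 16736*(-1/200) = 47013/4657 + 2092/25 = 10917769/116425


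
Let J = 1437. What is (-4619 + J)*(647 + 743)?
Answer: -4422980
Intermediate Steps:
(-4619 + J)*(647 + 743) = (-4619 + 1437)*(647 + 743) = -3182*1390 = -4422980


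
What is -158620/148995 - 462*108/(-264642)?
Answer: -2136256/2438487 ≈ -0.87606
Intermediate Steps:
-158620/148995 - 462*108/(-264642) = -158620*1/148995 - 49896*(-1/264642) = -412/387 + 1188/6301 = -2136256/2438487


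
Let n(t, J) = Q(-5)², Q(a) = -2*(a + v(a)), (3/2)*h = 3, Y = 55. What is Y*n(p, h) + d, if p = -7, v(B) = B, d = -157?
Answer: 21843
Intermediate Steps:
h = 2 (h = (⅔)*3 = 2)
Q(a) = -4*a (Q(a) = -2*(a + a) = -4*a)
n(t, J) = 400 (n(t, J) = (-4*(-5))² = 20² = 400)
Y*n(p, h) + d = 55*400 - 157 = 22000 - 157 = 21843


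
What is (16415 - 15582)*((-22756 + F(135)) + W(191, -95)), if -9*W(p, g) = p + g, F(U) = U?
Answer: -56556535/3 ≈ -1.8852e+7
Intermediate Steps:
W(p, g) = -g/9 - p/9 (W(p, g) = -(p + g)/9 = -(g + p)/9 = -g/9 - p/9)
(16415 - 15582)*((-22756 + F(135)) + W(191, -95)) = (16415 - 15582)*((-22756 + 135) + (-⅑*(-95) - ⅑*191)) = 833*(-22621 + (95/9 - 191/9)) = 833*(-22621 - 32/3) = 833*(-67895/3) = -56556535/3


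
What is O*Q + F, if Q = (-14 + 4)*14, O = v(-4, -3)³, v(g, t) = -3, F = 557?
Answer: 4337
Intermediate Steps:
O = -27 (O = (-3)³ = -27)
Q = -140 (Q = -10*14 = -140)
O*Q + F = -27*(-140) + 557 = 3780 + 557 = 4337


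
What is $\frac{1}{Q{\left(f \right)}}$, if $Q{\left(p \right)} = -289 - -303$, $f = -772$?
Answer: $\frac{1}{14} \approx 0.071429$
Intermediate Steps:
$Q{\left(p \right)} = 14$ ($Q{\left(p \right)} = -289 + 303 = 14$)
$\frac{1}{Q{\left(f \right)}} = \frac{1}{14}$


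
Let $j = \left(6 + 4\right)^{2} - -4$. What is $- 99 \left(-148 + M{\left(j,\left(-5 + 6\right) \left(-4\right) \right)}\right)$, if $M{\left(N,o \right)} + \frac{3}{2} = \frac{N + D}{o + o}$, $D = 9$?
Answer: $\frac{129591}{8} \approx 16199.0$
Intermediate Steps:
$j = 104$ ($j = 10^{2} + 4 = 100 + 4 = 104$)
$M{\left(N,o \right)} = - \frac{3}{2} + \frac{9 + N}{2 o}$ ($M{\left(N,o \right)} = - \frac{3}{2} + \frac{N + 9}{o + o} = - \frac{3}{2} + \frac{9 + N}{2 o}$)
$- 99 \left(-148 + M{\left(j,\left(-5 + 6\right) \left(-4\right) \right)}\right) = - 99 \left(-148 + \frac{9 + 104 - 3 \left(-5 + 6\right) \left(-4\right)}{2 \left(-5 + 6\right) \left(-4\right)}\right) = - 99 \left(-148 + \frac{9 + 104 - 3 \cdot 1 \left(-4\right)}{2 \cdot 1 \left(-4\right)}\right) = - 99 \left(-148 + \frac{9 + 104 - -12}{2 \left(-4\right)}\right) = - 99 \left(-148 + \frac{1}{2} \left(- \frac{1}{4}\right) \left(9 + 104 + 12\right)\right) = - 99 \left(-148 + \frac{1}{2} \left(- \frac{1}{4}\right) 125\right) = - 99 \left(-148 - \frac{125}{8}\right) = \left(-99\right) \left(- \frac{1309}{8}\right) = \frac{129591}{8}$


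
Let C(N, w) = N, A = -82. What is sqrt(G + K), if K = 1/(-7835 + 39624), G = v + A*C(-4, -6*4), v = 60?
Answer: 7*sqrt(8001831713)/31789 ≈ 19.698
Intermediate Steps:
G = 388 (G = 60 - 82*(-4) = 60 + 328 = 388)
K = 1/31789 ≈ 3.1457e-5
sqrt(G + K) = sqrt(388 + 1/31789) = sqrt(12334133/31789) = 7*sqrt(8001831713)/31789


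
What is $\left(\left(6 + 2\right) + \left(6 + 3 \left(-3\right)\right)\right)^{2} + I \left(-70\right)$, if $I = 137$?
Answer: $-9565$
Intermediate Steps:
$\left(\left(6 + 2\right) + \left(6 + 3 \left(-3\right)\right)\right)^{2} + I \left(-70\right) = \left(\left(6 + 2\right) + \left(6 + 3 \left(-3\right)\right)\right)^{2} + 137 \left(-70\right) = \left(8 + \left(6 - 9\right)\right)^{2} - 9590 = \left(8 - 3\right)^{2} - 9590 = 5^{2} - 9590 = 25 - 9590 = -9565$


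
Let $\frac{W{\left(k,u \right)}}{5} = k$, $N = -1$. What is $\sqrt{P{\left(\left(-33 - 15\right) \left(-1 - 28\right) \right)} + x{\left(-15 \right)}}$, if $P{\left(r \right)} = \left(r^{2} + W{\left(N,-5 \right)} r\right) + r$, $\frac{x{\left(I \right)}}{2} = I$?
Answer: $3 \sqrt{214674} \approx 1390.0$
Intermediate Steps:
$W{\left(k,u \right)} = 5 k$
$x{\left(I \right)} = 2 I$
$P{\left(r \right)} = r^{2} - 4 r$ ($P{\left(r \right)} = \left(r^{2} + 5 \left(-1\right) r\right) + r = \left(r^{2} - 5 r\right) + r = r^{2} - 4 r$)
$\sqrt{P{\left(\left(-33 - 15\right) \left(-1 - 28\right) \right)} + x{\left(-15 \right)}} = \sqrt{\left(-33 - 15\right) \left(-1 - 28\right) \left(-4 + \left(-33 - 15\right) \left(-1 - 28\right)\right) + 2 \left(-15\right)} = \sqrt{\left(-48\right) \left(-29\right) \left(-4 - -1392\right) - 30} = \sqrt{1392 \left(-4 + 1392\right) - 30} = \sqrt{1392 \cdot 1388 - 30} = \sqrt{1932096 - 30} = \sqrt{1932066} = 3 \sqrt{214674}$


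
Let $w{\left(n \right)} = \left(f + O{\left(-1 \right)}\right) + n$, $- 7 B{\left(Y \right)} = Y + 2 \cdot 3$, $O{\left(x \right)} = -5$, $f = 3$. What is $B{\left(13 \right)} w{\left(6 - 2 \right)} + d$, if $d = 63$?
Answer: $\frac{403}{7} \approx 57.571$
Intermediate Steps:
$B{\left(Y \right)} = - \frac{6}{7} - \frac{Y}{7}$ ($B{\left(Y \right)} = - \frac{Y + 2 \cdot 3}{7} = - \frac{Y + 6}{7} = - \frac{6 + Y}{7} = - \frac{6}{7} - \frac{Y}{7}$)
$w{\left(n \right)} = -2 + n$ ($w{\left(n \right)} = \left(3 - 5\right) + n = -2 + n$)
$B{\left(13 \right)} w{\left(6 - 2 \right)} + d = \left(- \frac{6}{7} - \frac{13}{7}\right) \left(-2 + \left(6 - 2\right)\right) + 63 = \left(- \frac{6}{7} - \frac{13}{7}\right) \left(-2 + 4\right) + 63 = \left(- \frac{19}{7}\right) 2 + 63 = - \frac{38}{7} + 63 = \frac{403}{7}$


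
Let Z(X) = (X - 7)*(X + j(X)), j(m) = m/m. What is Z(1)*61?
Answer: -732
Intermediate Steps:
j(m) = 1
Z(X) = (1 + X)*(-7 + X) (Z(X) = (X - 7)*(X + 1) = (-7 + X)*(1 + X) = (1 + X)*(-7 + X))
Z(1)*61 = (-7 + 1² - 6*1)*61 = (-7 + 1 - 6)*61 = -12*61 = -732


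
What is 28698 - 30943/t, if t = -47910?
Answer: 1374952123/47910 ≈ 28699.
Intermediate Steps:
28698 - 30943/t = 28698 - 30943/(-47910) = 28698 - 30943*(-1)/47910 = 28698 - 1*(-30943/47910) = 28698 + 30943/47910 = 1374952123/47910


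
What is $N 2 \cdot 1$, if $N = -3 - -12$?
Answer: $18$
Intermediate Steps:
$N = 9$ ($N = -3 + 12 = 9$)
$N 2 \cdot 1 = 9 \cdot 2 \cdot 1 = 18 \cdot 1 = 18$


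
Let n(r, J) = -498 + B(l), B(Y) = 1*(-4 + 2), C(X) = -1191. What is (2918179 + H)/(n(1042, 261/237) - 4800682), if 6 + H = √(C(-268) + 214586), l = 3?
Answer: -2918173/4801182 - 7*√4355/4801182 ≈ -0.60790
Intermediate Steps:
B(Y) = -2 (B(Y) = 1*(-2) = -2)
n(r, J) = -500 (n(r, J) = -498 - 2 = -500)
H = -6 + 7*√4355 (H = -6 + √(-1191 + 214586) = -6 + √213395 = -6 + 7*√4355 ≈ 455.95)
(2918179 + H)/(n(1042, 261/237) - 4800682) = (2918179 + (-6 + 7*√4355))/(-500 - 4800682) = (2918173 + 7*√4355)/(-4801182) = (2918173 + 7*√4355)*(-1/4801182) = -2918173/4801182 - 7*√4355/4801182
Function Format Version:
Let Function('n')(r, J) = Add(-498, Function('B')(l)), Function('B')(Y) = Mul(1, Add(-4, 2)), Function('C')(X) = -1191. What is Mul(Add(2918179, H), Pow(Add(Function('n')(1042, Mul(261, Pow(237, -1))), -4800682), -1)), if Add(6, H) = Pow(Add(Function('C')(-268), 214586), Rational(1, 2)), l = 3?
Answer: Add(Rational(-2918173, 4801182), Mul(Rational(-7, 4801182), Pow(4355, Rational(1, 2)))) ≈ -0.60790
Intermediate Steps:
Function('B')(Y) = -2 (Function('B')(Y) = Mul(1, -2) = -2)
Function('n')(r, J) = -500 (Function('n')(r, J) = Add(-498, -2) = -500)
H = Add(-6, Mul(7, Pow(4355, Rational(1, 2)))) (H = Add(-6, Pow(Add(-1191, 214586), Rational(1, 2))) = Add(-6, Pow(213395, Rational(1, 2))) = Add(-6, Mul(7, Pow(4355, Rational(1, 2)))) ≈ 455.95)
Mul(Add(2918179, H), Pow(Add(Function('n')(1042, Mul(261, Pow(237, -1))), -4800682), -1)) = Mul(Add(2918179, Add(-6, Mul(7, Pow(4355, Rational(1, 2))))), Pow(Add(-500, -4800682), -1)) = Mul(Add(2918173, Mul(7, Pow(4355, Rational(1, 2)))), Pow(-4801182, -1)) = Mul(Add(2918173, Mul(7, Pow(4355, Rational(1, 2)))), Rational(-1, 4801182)) = Add(Rational(-2918173, 4801182), Mul(Rational(-7, 4801182), Pow(4355, Rational(1, 2))))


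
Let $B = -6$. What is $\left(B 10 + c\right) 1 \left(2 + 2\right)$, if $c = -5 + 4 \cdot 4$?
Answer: $-196$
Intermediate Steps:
$c = 11$ ($c = -5 + 16 = 11$)
$\left(B 10 + c\right) 1 \left(2 + 2\right) = \left(\left(-6\right) 10 + 11\right) 1 \left(2 + 2\right) = \left(-60 + 11\right) 1 \cdot 4 = \left(-49\right) 4 = -196$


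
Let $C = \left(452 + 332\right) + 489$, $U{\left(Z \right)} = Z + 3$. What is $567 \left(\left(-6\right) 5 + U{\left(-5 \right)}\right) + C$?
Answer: $-16871$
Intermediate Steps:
$U{\left(Z \right)} = 3 + Z$
$C = 1273$ ($C = 784 + 489 = 1273$)
$567 \left(\left(-6\right) 5 + U{\left(-5 \right)}\right) + C = 567 \left(\left(-6\right) 5 + \left(3 - 5\right)\right) + 1273 = 567 \left(-30 - 2\right) + 1273 = 567 \left(-32\right) + 1273 = -18144 + 1273 = -16871$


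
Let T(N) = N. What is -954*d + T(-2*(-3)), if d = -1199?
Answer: 1143852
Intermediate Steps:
-954*d + T(-2*(-3)) = -954*(-1199) - 2*(-3) = 1143846 + 6 = 1143852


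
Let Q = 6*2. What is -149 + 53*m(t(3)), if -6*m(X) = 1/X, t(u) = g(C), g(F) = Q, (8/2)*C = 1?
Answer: -10781/72 ≈ -149.74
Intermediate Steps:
Q = 12
C = 1/4 (C = (1/4)*1 = 1/4 ≈ 0.25000)
g(F) = 12
t(u) = 12
m(X) = -1/(6*X)
-149 + 53*m(t(3)) = -149 + 53*(-1/6/12) = -149 + 53*(-1/6*1/12) = -149 + 53*(-1/72) = -149 - 53/72 = -10781/72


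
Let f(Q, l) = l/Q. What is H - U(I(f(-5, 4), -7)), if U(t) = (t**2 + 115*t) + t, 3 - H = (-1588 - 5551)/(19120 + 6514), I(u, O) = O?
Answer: 19642783/25634 ≈ 766.28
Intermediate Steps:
H = 84041/25634 (H = 3 - (-1588 - 5551)/(19120 + 6514) = 3 - (-7139)/25634 = 3 - 1*(-7139/25634) = 3 + 7139/25634 = 84041/25634 ≈ 3.2785)
U(t) = t**2 + 116*t
H - U(I(f(-5, 4), -7)) = 84041/25634 - (-7)*(116 - 7) = 84041/25634 - (-7)*109 = 84041/25634 - 1*(-763) = 84041/25634 + 763 = 19642783/25634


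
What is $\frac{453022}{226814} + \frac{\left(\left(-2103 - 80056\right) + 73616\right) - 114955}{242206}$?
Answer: $\frac{20428392790}{13733927921} \approx 1.4874$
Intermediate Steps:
$\frac{453022}{226814} + \frac{\left(\left(-2103 - 80056\right) + 73616\right) - 114955}{242206} = 453022 \cdot \frac{1}{226814} + \left(\left(-82159 + 73616\right) - 114955\right) \frac{1}{242206} = \frac{226511}{113407} + \left(-8543 - 114955\right) \frac{1}{242206} = \frac{226511}{113407} - \frac{61749}{121103} = \frac{20428392790}{13733927921}$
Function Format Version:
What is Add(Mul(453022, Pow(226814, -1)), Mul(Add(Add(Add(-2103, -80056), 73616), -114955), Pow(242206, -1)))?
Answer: Rational(20428392790, 13733927921) ≈ 1.4874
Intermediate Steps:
Add(Mul(453022, Pow(226814, -1)), Mul(Add(Add(Add(-2103, -80056), 73616), -114955), Pow(242206, -1))) = Add(Mul(453022, Rational(1, 226814)), Mul(Add(Add(-82159, 73616), -114955), Rational(1, 242206))) = Add(Rational(226511, 113407), Mul(Add(-8543, -114955), Rational(1, 242206))) = Add(Rational(226511, 113407), Mul(-123498, Rational(1, 242206))) = Add(Rational(226511, 113407), Rational(-61749, 121103)) = Rational(20428392790, 13733927921)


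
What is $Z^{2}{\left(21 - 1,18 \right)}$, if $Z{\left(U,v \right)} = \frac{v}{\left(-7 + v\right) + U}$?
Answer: $\frac{324}{961} \approx 0.33715$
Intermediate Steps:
$Z{\left(U,v \right)} = \frac{v}{-7 + U + v}$
$Z^{2}{\left(21 - 1,18 \right)} = \left(\frac{18}{-7 + \left(21 - 1\right) + 18}\right)^{2} = \left(\frac{18}{-7 + 20 + 18}\right)^{2} = \left(\frac{18}{31}\right)^{2} = \frac{324}{961}$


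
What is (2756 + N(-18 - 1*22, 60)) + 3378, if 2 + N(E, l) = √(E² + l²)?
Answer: 6132 + 20*√13 ≈ 6204.1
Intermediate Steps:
N(E, l) = -2 + √(E² + l²)
(2756 + N(-18 - 1*22, 60)) + 3378 = (2756 + (-2 + √((-18 - 1*22)² + 60²))) + 3378 = (2756 + (-2 + √((-18 - 22)² + 3600))) + 3378 = (2756 + (-2 + √((-40)² + 3600))) + 3378 = (2756 + (-2 + √(1600 + 3600))) + 3378 = (2756 + (-2 + √5200)) + 3378 = (2756 + (-2 + 20*√13)) + 3378 = (2754 + 20*√13) + 3378 = 6132 + 20*√13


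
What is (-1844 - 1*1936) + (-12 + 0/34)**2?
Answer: -3636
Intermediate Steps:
(-1844 - 1*1936) + (-12 + 0/34)**2 = (-1844 - 1936) + (-12 + 0*(1/34))**2 = -3780 + (-12 + 0)**2 = -3780 + (-12)**2 = -3780 + 144 = -3636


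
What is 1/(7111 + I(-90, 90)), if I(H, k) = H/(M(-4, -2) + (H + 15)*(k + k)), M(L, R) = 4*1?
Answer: 6748/47985073 ≈ 0.00014063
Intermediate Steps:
M(L, R) = 4
I(H, k) = H/(4 + 2*k*(15 + H)) (I(H, k) = H/(4 + (H + 15)*(k + k)) = H/(4 + (15 + H)*(2*k)) = H/(4 + 2*k*(15 + H)))
1/(7111 + I(-90, 90)) = 1/(7111 + (½)*(-90)/(2 + 15*90 - 90*90)) = 1/(7111 + (½)*(-90)/(2 + 1350 - 8100)) = 1/(7111 + (½)*(-90)/(-6748)) = 1/(7111 + (½)*(-90)*(-1/6748)) = 1/(7111 + 45/6748) = 1/(47985073/6748) = 6748/47985073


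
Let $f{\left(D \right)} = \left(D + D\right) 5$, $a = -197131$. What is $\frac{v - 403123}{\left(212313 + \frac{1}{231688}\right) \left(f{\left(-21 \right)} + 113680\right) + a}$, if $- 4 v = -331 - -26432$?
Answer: $- \frac{47455291873}{2790793052020011} \approx -1.7004 \cdot 10^{-5}$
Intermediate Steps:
$f{\left(D \right)} = 10 D$ ($f{\left(D \right)} = 2 D 5 = 10 D$)
$v = - \frac{26101}{4}$ ($v = - \frac{-331 - -26432}{4} = - \frac{-331 + 26432}{4} = \left(- \frac{1}{4}\right) 26101 = - \frac{26101}{4} \approx -6525.3$)
$\frac{v - 403123}{\left(212313 + \frac{1}{231688}\right) \left(f{\left(-21 \right)} + 113680\right) + a} = \frac{- \frac{26101}{4} - 403123}{\left(212313 + \frac{1}{231688}\right) \left(10 \left(-21\right) + 113680\right) - 197131} = - \frac{1638593}{4 \left(\left(212313 + \frac{1}{231688}\right) \left(-210 + 113680\right) - 197131\right)} = - \frac{1638593}{4 \left(\frac{49190374345}{231688} \cdot 113470 - 197131\right)} = - \frac{1638593}{4 \left(\frac{2790815888463575}{115844} - 197131\right)} = - \frac{1638593}{4 \cdot \frac{2790793052020011}{115844}} = \left(- \frac{1638593}{4}\right) \frac{115844}{2790793052020011} = - \frac{47455291873}{2790793052020011}$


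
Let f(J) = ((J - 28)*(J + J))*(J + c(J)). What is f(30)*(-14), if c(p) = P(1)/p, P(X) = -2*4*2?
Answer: -49504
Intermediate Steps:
P(X) = -16 (P(X) = -8*2 = -16)
c(p) = -16/p
f(J) = 2*J*(-28 + J)*(J - 16/J) (f(J) = ((J - 28)*(J + J))*(J - 16/J) = ((-28 + J)*(2*J))*(J - 16/J) = (2*J*(-28 + J))*(J - 16/J) = 2*J*(-28 + J)*(J - 16/J))
f(30)*(-14) = (896 + 2*30*(-16 + 30**2 - 28*30))*(-14) = (896 + 2*30*(-16 + 900 - 840))*(-14) = (896 + 2*30*44)*(-14) = (896 + 2640)*(-14) = 3536*(-14) = -49504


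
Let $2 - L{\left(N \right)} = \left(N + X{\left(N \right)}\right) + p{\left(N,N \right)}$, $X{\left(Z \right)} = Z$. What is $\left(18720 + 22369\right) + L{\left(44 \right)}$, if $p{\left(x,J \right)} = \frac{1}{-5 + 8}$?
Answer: $\frac{123008}{3} \approx 41003.0$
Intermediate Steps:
$p{\left(x,J \right)} = \frac{1}{3}$
$L{\left(N \right)} = \frac{5}{3} - 2 N$ ($L{\left(N \right)} = 2 - \left(\left(N + N\right) + \frac{1}{3}\right) = 2 - \left(2 N + \frac{1}{3}\right) = 2 - \left(\frac{1}{3} + 2 N\right) = \frac{5}{3} - 2 N$)
$\left(18720 + 22369\right) + L{\left(44 \right)} = \left(18720 + 22369\right) + \left(\frac{5}{3} - 88\right) = 41089 + \left(\frac{5}{3} - 88\right) = 41089 - \frac{259}{3} = \frac{123008}{3}$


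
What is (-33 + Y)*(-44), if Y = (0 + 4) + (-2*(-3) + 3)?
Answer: 880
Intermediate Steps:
Y = 13 (Y = 4 + (6 + 3) = 4 + 9 = 13)
(-33 + Y)*(-44) = (-33 + 13)*(-44) = -20*(-44) = 880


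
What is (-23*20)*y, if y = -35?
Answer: 16100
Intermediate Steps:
(-23*20)*y = -23*20*(-35) = -460*(-35) = 16100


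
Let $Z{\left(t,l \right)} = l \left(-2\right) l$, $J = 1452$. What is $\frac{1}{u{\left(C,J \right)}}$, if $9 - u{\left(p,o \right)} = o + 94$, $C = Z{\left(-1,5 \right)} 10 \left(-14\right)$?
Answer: $- \frac{1}{1537} \approx -0.00065062$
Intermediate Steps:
$Z{\left(t,l \right)} = - 2 l^{2}$ ($Z{\left(t,l \right)} = - 2 l l = - 2 l^{2}$)
$C = 7000$ ($C = - 2 \cdot 5^{2} \cdot 10 \left(-14\right) = \left(-2\right) 25 \cdot 10 \left(-14\right) = \left(-50\right) 10 \left(-14\right) = \left(-500\right) \left(-14\right) = 7000$)
$u{\left(p,o \right)} = -85 - o$ ($u{\left(p,o \right)} = 9 - \left(o + 94\right) = 9 - \left(94 + o\right) = -85 - o$)
$\frac{1}{u{\left(C,J \right)}} = \frac{1}{-85 - 1452} = \frac{1}{-1537} = - \frac{1}{1537}$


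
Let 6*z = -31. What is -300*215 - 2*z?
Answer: -193469/3 ≈ -64490.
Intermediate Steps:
z = -31/6 (z = (⅙)*(-31) = -31/6 ≈ -5.1667)
-300*215 - 2*z = -300*215 - 2*(-31/6) = -64500 + 31/3 = -193469/3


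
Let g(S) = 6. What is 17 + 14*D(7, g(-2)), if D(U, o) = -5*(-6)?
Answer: 437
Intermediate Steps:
D(U, o) = 30
17 + 14*D(7, g(-2)) = 17 + 14*30 = 17 + 420 = 437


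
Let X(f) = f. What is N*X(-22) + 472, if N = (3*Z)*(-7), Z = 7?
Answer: 3706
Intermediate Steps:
N = -147 (N = (3*7)*(-7) = 21*(-7) = -147)
N*X(-22) + 472 = -147*(-22) + 472 = 3234 + 472 = 3706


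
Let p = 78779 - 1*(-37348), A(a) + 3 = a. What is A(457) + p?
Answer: 116581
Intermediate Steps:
A(a) = -3 + a
p = 116127 (p = 78779 + 37348 = 116127)
A(457) + p = (-3 + 457) + 116127 = 454 + 116127 = 116581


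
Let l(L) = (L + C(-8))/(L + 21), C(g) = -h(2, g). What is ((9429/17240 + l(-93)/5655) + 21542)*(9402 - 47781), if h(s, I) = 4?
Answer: -24181421796480487/29247660 ≈ -8.2678e+8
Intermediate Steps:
C(g) = -4 (C(g) = -1*4 = -4)
l(L) = (-4 + L)/(21 + L) (l(L) = (L - 4)/(L + 21) = (-4 + L)/(21 + L))
((9429/17240 + l(-93)/5655) + 21542)*(9402 - 47781) = ((9429/17240 + ((-4 - 93)/(21 - 93))/5655) + 21542)*(9402 - 47781) = ((9429*(1/17240) + (-97/(-72))*(1/5655)) + 21542)*(-38379) = ((9429/17240 - 1/72*(-97)*(1/5655)) + 21542)*(-38379) = ((9429/17240 + (97/72)*(1/5655)) + 21542)*(-38379) = ((9429/17240 + 97/407160) + 21542)*(-38379) = (48009799/87742980 + 21542)*(-38379) = (1890207284959/87742980)*(-38379) = -24181421796480487/29247660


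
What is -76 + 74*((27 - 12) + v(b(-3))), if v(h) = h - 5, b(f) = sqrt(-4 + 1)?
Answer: 664 + 74*I*sqrt(3) ≈ 664.0 + 128.17*I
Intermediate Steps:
b(f) = I*sqrt(3) (b(f) = sqrt(-3) = I*sqrt(3))
v(h) = -5 + h
-76 + 74*((27 - 12) + v(b(-3))) = -76 + 74*((27 - 12) + (-5 + I*sqrt(3))) = -76 + 74*(15 + (-5 + I*sqrt(3))) = -76 + 74*(10 + I*sqrt(3)) = -76 + (740 + 74*I*sqrt(3)) = 664 + 74*I*sqrt(3)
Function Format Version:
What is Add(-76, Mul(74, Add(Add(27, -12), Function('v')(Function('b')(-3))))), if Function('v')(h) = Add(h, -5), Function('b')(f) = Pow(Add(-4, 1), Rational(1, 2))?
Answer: Add(664, Mul(74, I, Pow(3, Rational(1, 2)))) ≈ Add(664.00, Mul(128.17, I))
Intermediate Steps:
Function('b')(f) = Mul(I, Pow(3, Rational(1, 2))) (Function('b')(f) = Pow(-3, Rational(1, 2)) = Mul(I, Pow(3, Rational(1, 2))))
Function('v')(h) = Add(-5, h)
Add(-76, Mul(74, Add(Add(27, -12), Function('v')(Function('b')(-3))))) = Add(-76, Mul(74, Add(Add(27, -12), Add(-5, Mul(I, Pow(3, Rational(1, 2))))))) = Add(-76, Mul(74, Add(15, Add(-5, Mul(I, Pow(3, Rational(1, 2))))))) = Add(-76, Mul(74, Add(10, Mul(I, Pow(3, Rational(1, 2)))))) = Add(-76, Add(740, Mul(74, I, Pow(3, Rational(1, 2))))) = Add(664, Mul(74, I, Pow(3, Rational(1, 2))))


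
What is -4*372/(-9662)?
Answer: 744/4831 ≈ 0.15401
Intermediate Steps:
-4*372/(-9662) = -1488*(-1/9662) = 744/4831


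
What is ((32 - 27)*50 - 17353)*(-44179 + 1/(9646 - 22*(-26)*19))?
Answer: 5166747916505/6838 ≈ 7.5559e+8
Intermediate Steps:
((32 - 27)*50 - 17353)*(-44179 + 1/(9646 - 22*(-26)*19)) = (5*50 - 17353)*(-44179 + 1/(9646 - (-572)*19)) = (250 - 17353)*(-44179 + 1/(9646 - 1*(-10868))) = -17103*(-44179 + 1/(9646 + 10868)) = -17103*(-44179 + 1/20514) = -17103*(-906288005/20514) = 5166747916505/6838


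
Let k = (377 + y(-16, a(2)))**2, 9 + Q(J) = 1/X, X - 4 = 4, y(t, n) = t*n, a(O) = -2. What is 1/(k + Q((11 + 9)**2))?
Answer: 8/1338177 ≈ 5.9783e-6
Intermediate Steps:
y(t, n) = n*t
X = 8 (X = 4 + 4 = 8)
Q(J) = -71/8 (Q(J) = -9 + 1/8 = -71/8)
k = 167281 (k = (377 - 2*(-16))**2 = (377 + 32)**2 = 409**2 = 167281)
1/(k + Q((11 + 9)**2)) = 1/(167281 - 71/8) = 1/(1338177/8) = 8/1338177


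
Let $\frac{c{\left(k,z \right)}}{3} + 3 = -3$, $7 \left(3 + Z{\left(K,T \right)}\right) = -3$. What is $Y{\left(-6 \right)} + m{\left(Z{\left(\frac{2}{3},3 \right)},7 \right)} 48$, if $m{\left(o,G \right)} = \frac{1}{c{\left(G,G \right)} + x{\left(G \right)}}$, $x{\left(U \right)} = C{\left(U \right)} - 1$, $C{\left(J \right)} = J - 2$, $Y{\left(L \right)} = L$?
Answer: $- \frac{66}{7} \approx -9.4286$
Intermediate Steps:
$Z{\left(K,T \right)} = - \frac{24}{7}$ ($Z{\left(K,T \right)} = -3 + \frac{1}{7} \left(-3\right) = -3 - \frac{3}{7} = - \frac{24}{7}$)
$c{\left(k,z \right)} = -18$ ($c{\left(k,z \right)} = -9 + 3 \left(-3\right) = -9 - 9 = -18$)
$C{\left(J \right)} = -2 + J$ ($C{\left(J \right)} = J - 2 = -2 + J$)
$x{\left(U \right)} = -3 + U$ ($x{\left(U \right)} = \left(-2 + U\right) - 1 = -3 + U$)
$m{\left(o,G \right)} = \frac{1}{-21 + G}$ ($m{\left(o,G \right)} = \frac{1}{-18 + \left(-3 + G\right)} = \frac{1}{-21 + G}$)
$Y{\left(-6 \right)} + m{\left(Z{\left(\frac{2}{3},3 \right)},7 \right)} 48 = -6 + \frac{1}{-21 + 7} \cdot 48 = -6 + \frac{1}{-14} \cdot 48 = -6 - \frac{24}{7} = - \frac{66}{7}$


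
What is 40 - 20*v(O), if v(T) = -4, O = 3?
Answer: 120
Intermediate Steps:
40 - 20*v(O) = 40 - 20*(-4) = 40 + 80 = 120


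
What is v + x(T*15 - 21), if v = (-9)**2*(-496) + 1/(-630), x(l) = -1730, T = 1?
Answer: -26400781/630 ≈ -41906.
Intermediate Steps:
v = -25310881/630 (v = 81*(-496) - 1/630 = -40176 - 1/630 = -25310881/630 ≈ -40176.)
v + x(T*15 - 21) = -25310881/630 - 1730 = -26400781/630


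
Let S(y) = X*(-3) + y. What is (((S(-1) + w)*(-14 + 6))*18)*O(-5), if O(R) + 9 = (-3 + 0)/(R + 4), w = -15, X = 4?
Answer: -24192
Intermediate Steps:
S(y) = -12 + y (S(y) = 4*(-3) + y = -12 + y)
O(R) = -9 - 3/(4 + R) (O(R) = -9 + (-3 + 0)/(R + 4) = -9 - 3/(4 + R))
(((S(-1) + w)*(-14 + 6))*18)*O(-5) = ((((-12 - 1) - 15)*(-14 + 6))*18)*(3*(-13 - 3*(-5))/(4 - 5)) = (((-13 - 15)*(-8))*18)*(3*(-13 + 15)/(-1)) = (-28*(-8)*18)*(3*(-1)*2) = (224*18)*(-6) = 4032*(-6) = -24192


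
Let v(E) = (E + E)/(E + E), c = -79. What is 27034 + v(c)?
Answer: 27035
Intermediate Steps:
v(E) = 1 (v(E) = (2*E)/((2*E)) = (2*E)*(1/(2*E)) = 1)
27034 + v(c) = 27034 + 1 = 27035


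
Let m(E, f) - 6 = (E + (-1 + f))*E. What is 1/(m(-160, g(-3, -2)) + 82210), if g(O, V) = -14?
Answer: 1/110216 ≈ 9.0731e-6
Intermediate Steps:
m(E, f) = 6 + E*(-1 + E + f) (m(E, f) = 6 + (E + (-1 + f))*E = 6 + (-1 + E + f)*E = 6 + E*(-1 + E + f))
1/(m(-160, g(-3, -2)) + 82210) = 1/((6 + (-160)² - 1*(-160) - 160*(-14)) + 82210) = 1/((6 + 25600 + 160 + 2240) + 82210) = 1/(28006 + 82210) = 1/110216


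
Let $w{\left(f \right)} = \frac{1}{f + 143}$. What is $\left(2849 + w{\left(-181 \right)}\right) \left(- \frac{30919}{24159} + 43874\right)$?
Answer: $\frac{38249370823089}{306014} \approx 1.2499 \cdot 10^{8}$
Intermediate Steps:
$w{\left(f \right)} = \frac{1}{143 + f}$
$\left(2849 + w{\left(-181 \right)}\right) \left(- \frac{30919}{24159} + 43874\right) = \left(2849 + \frac{1}{143 - 181}\right) \left(- \frac{30919}{24159} + 43874\right) = \left(2849 + \frac{1}{-38}\right) \left(\left(-30919\right) \frac{1}{24159} + 43874\right) = \left(2849 - \frac{1}{38}\right) \left(- \frac{30919}{24159} + 43874\right) = \frac{108261}{38} \cdot \frac{1059921047}{24159} = \frac{38249370823089}{306014}$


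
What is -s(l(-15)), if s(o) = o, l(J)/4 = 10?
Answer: -40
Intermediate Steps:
l(J) = 40 (l(J) = 4*10 = 40)
-s(l(-15)) = -1*40 = -40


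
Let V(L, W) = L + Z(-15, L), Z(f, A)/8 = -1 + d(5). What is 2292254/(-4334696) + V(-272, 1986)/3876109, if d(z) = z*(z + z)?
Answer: -4442253098083/8400877088932 ≈ -0.52878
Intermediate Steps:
d(z) = 2*z**2 (d(z) = z*(2*z) = 2*z**2)
Z(f, A) = 392 (Z(f, A) = 8*(-1 + 2*5**2) = 8*(-1 + 2*25) = 8*(-1 + 50) = 8*49 = 392)
V(L, W) = 392 + L (V(L, W) = L + 392 = 392 + L)
2292254/(-4334696) + V(-272, 1986)/3876109 = 2292254/(-4334696) + (392 - 272)/3876109 = 2292254*(-1/4334696) + 120*(1/3876109) = -1146127/2167348 + 120/3876109 = -4442253098083/8400877088932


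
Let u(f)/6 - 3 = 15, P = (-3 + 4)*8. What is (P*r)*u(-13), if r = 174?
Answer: 150336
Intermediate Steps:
P = 8 (P = 1*8 = 8)
u(f) = 108 (u(f) = 18 + 6*15 = 18 + 90 = 108)
(P*r)*u(-13) = (8*174)*108 = 1392*108 = 150336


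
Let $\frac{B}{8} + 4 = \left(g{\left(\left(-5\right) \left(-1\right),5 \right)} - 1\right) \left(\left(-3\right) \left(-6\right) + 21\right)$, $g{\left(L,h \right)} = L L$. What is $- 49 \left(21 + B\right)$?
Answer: $-366373$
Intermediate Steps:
$g{\left(L,h \right)} = L^{2}$
$B = 7456$ ($B = -32 + 8 \left(\left(\left(-5\right) \left(-1\right)\right)^{2} - 1\right) \left(\left(-3\right) \left(-6\right) + 21\right) = -32 + 8 \left(5^{2} - 1\right) \left(18 + 21\right) = -32 + 8 \left(25 - 1\right) 39 = -32 + 8 \cdot 24 \cdot 39 = -32 + 8 \cdot 936 = -32 + 7488 = 7456$)
$- 49 \left(21 + B\right) = - 49 \left(21 + 7456\right) = \left(-49\right) 7477 = -366373$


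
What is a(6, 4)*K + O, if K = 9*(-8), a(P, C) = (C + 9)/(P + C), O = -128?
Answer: -1108/5 ≈ -221.60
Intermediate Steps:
a(P, C) = (9 + C)/(C + P)
K = -72
a(6, 4)*K + O = ((9 + 4)/(4 + 6))*(-72) - 128 = (13/10)*(-72) - 128 = -468/5 - 128 = -1108/5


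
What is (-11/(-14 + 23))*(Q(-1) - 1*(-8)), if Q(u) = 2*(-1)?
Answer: -22/3 ≈ -7.3333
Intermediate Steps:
Q(u) = -2
(-11/(-14 + 23))*(Q(-1) - 1*(-8)) = (-11/(-14 + 23))*(-2 - 1*(-8)) = (-11/9)*(-2 + 8) = ((⅑)*(-11))*6 = -11/9*6 = -22/3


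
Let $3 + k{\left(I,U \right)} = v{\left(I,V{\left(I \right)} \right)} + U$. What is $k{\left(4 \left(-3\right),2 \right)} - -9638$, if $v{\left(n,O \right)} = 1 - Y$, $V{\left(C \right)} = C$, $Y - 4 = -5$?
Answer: $9639$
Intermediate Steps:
$Y = -1$ ($Y = 4 - 5 = -1$)
$v{\left(n,O \right)} = 2$ ($v{\left(n,O \right)} = 1 - -1 = 1 + 1 = 2$)
$k{\left(I,U \right)} = -1 + U$ ($k{\left(I,U \right)} = -3 + \left(2 + U\right) = -1 + U$)
$k{\left(4 \left(-3\right),2 \right)} - -9638 = \left(-1 + 2\right) - -9638 = 1 + 9638 = 9639$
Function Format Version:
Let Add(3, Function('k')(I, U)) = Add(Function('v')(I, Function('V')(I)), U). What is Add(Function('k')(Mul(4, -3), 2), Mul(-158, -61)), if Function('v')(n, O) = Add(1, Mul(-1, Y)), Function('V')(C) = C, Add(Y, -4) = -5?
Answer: 9639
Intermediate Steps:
Y = -1 (Y = Add(4, -5) = -1)
Function('v')(n, O) = 2 (Function('v')(n, O) = Add(1, Mul(-1, -1)) = Add(1, 1) = 2)
Function('k')(I, U) = Add(-1, U) (Function('k')(I, U) = Add(-3, Add(2, U)) = Add(-1, U))
Add(Function('k')(Mul(4, -3), 2), Mul(-158, -61)) = Add(Add(-1, 2), Mul(-158, -61)) = Add(1, 9638) = 9639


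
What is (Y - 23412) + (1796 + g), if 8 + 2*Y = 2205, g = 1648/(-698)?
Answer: -14322863/698 ≈ -20520.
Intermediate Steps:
g = -824/349 (g = 1648*(-1/698) = -824/349 ≈ -2.3610)
Y = 2197/2 (Y = -4 + (½)*2205 = -4 + 2205/2 = 2197/2 ≈ 1098.5)
(Y - 23412) + (1796 + g) = (2197/2 - 23412) + (1796 - 824/349) = -44627/2 + 625980/349 = -14322863/698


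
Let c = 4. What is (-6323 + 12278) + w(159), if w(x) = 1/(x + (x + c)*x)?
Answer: 155282581/26076 ≈ 5955.0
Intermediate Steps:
w(x) = 1/(x + x*(4 + x)) (w(x) = 1/(x + (x + 4)*x) = 1/(x + (4 + x)*x) = 1/(x + x*(4 + x)))
(-6323 + 12278) + w(159) = (-6323 + 12278) + 1/(159*(5 + 159)) = 5955 + (1/159)/164 = 5955 + (1/159)*(1/164) = 5955 + 1/26076 = 155282581/26076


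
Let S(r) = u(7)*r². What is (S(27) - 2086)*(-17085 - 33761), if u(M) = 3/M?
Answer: 631253090/7 ≈ 9.0179e+7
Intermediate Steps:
S(r) = 3*r²/7 (S(r) = (3/7)*r² = (3*(⅐))*r² = 3*r²/7)
(S(27) - 2086)*(-17085 - 33761) = ((3/7)*27² - 2086)*(-17085 - 33761) = ((3/7)*729 - 2086)*(-50846) = (2187/7 - 2086)*(-50846) = -12415/7*(-50846) = 631253090/7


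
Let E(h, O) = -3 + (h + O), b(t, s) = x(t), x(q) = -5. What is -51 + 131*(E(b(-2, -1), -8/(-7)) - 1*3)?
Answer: -9396/7 ≈ -1342.3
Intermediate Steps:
b(t, s) = -5
E(h, O) = -3 + O + h (E(h, O) = -3 + (O + h) = -3 + O + h)
-51 + 131*(E(b(-2, -1), -8/(-7)) - 1*3) = -51 + 131*((-3 - 8/(-7) - 5) - 1*3) = -51 + 131*((-3 - 8*(-1/7) - 5) - 3) = -51 + 131*((-3 + 8/7 - 5) - 3) = -51 + 131*(-48/7 - 3) = -51 + 131*(-69/7) = -51 - 9039/7 = -9396/7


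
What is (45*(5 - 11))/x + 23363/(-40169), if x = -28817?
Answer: -662405941/1157550073 ≈ -0.57225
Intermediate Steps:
(45*(5 - 11))/x + 23363/(-40169) = (45*(5 - 11))/(-28817) + 23363/(-40169) = (45*(-6))*(-1/28817) + 23363*(-1/40169) = -270*(-1/28817) - 23363/40169 = 270/28817 - 23363/40169 = -662405941/1157550073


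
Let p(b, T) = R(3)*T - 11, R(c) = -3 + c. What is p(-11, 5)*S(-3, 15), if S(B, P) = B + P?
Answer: -132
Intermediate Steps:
p(b, T) = -11 (p(b, T) = (-3 + 3)*T - 11 = 0*T - 11 = 0 - 11 = -11)
p(-11, 5)*S(-3, 15) = -11*(-3 + 15) = -11*12 = -132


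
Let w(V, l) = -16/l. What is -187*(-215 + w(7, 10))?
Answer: 202521/5 ≈ 40504.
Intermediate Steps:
-187*(-215 + w(7, 10)) = -187*(-215 - 16/10) = -187*(-215 - 16*⅒) = -187*(-215 - 8/5) = -187*(-1083/5) = 202521/5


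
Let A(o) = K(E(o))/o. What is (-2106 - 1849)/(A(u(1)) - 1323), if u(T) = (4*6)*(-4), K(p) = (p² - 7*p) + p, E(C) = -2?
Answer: 23730/7939 ≈ 2.9890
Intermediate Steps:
K(p) = p² - 6*p
u(T) = -96 (u(T) = 24*(-4) = -96)
A(o) = 16/o (A(o) = (-2*(-6 - 2))/o = (-2*(-8))/o = 16/o)
(-2106 - 1849)/(A(u(1)) - 1323) = (-2106 - 1849)/(16/(-96) - 1323) = -3955/(16*(-1/96) - 1323) = -3955/(-⅙ - 1323) = -3955/(-7939/6) = -3955*(-6/7939) = 23730/7939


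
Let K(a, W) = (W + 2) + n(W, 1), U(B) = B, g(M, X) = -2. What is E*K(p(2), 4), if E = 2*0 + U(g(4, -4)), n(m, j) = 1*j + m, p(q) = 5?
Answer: -22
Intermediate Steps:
n(m, j) = j + m
K(a, W) = 3 + 2*W (K(a, W) = (W + 2) + (1 + W) = (2 + W) + (1 + W) = 3 + 2*W)
E = -2 (E = 2*0 - 2 = 0 - 2 = -2)
E*K(p(2), 4) = -2*(3 + 2*4) = -2*(3 + 8) = -2*11 = -22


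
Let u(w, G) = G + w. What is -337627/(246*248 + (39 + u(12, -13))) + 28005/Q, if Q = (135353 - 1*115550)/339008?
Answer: 193186365229453/402964646 ≈ 4.7941e+5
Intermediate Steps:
Q = 19803/339008 (Q = (135353 - 115550)*(1/339008) = 19803*(1/339008) = 19803/339008 ≈ 0.058415)
-337627/(246*248 + (39 + u(12, -13))) + 28005/Q = -337627/(246*248 + (39 + (-13 + 12))) + 28005/(19803/339008) = -337627/(61008 + (39 - 1)) + 28005*(339008/19803) = -337627/(61008 + 38) + 3164639680/6601 = -337627/61046 + 3164639680/6601 = 193186365229453/402964646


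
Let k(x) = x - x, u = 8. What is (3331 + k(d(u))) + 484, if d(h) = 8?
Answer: 3815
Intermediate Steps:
k(x) = 0
(3331 + k(d(u))) + 484 = (3331 + 0) + 484 = 3331 + 484 = 3815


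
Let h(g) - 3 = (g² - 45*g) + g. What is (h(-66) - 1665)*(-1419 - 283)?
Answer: -9527796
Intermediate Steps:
h(g) = 3 + g² - 44*g (h(g) = 3 + ((g² - 45*g) + g) = 3 + (g² - 44*g) = 3 + g² - 44*g)
(h(-66) - 1665)*(-1419 - 283) = ((3 + (-66)² - 44*(-66)) - 1665)*(-1419 - 283) = ((3 + 4356 + 2904) - 1665)*(-1702) = (7263 - 1665)*(-1702) = 5598*(-1702) = -9527796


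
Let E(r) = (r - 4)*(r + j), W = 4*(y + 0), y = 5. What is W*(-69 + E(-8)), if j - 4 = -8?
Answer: 1500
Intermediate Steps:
j = -4 (j = 4 - 8 = -4)
W = 20 (W = 4*(5 + 0) = 4*5 = 20)
E(r) = (-4 + r)**2 (E(r) = (r - 4)*(r - 4) = (-4 + r)*(-4 + r) = (-4 + r)**2)
W*(-69 + E(-8)) = 20*(-69 + (16 + (-8)**2 - 8*(-8))) = 20*(-69 + (16 + 64 + 64)) = 20*(-69 + 144) = 20*75 = 1500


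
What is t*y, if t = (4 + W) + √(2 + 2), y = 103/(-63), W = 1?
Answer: -103/9 ≈ -11.444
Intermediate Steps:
y = -103/63 (y = 103*(-1/63) = -103/63 ≈ -1.6349)
t = 7 (t = (4 + 1) + √(2 + 2) = 5 + √4 = 5 + 2 = 7)
t*y = 7*(-103/63) = -103/9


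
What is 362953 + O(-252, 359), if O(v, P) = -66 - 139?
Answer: 362748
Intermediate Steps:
O(v, P) = -205
362953 + O(-252, 359) = 362953 - 205 = 362748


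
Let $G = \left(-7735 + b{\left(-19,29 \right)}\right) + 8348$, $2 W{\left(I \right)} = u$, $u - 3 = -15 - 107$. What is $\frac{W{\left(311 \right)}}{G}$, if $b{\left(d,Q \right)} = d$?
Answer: $- \frac{119}{1188} \approx -0.10017$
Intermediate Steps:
$u = -119$ ($u = 3 - 122 = -119$)
$W{\left(I \right)} = - \frac{119}{2}$ ($W{\left(I \right)} = \frac{1}{2} \left(-119\right) = - \frac{119}{2}$)
$G = 594$ ($G = \left(-7735 - 19\right) + 8348 = -7754 + 8348 = 594$)
$\frac{W{\left(311 \right)}}{G} = - \frac{119}{2 \cdot 594} = \left(- \frac{119}{2}\right) \frac{1}{594} = - \frac{119}{1188}$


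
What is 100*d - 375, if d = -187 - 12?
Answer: -20275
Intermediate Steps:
d = -199
100*d - 375 = 100*(-199) - 375 = -19900 - 375 = -20275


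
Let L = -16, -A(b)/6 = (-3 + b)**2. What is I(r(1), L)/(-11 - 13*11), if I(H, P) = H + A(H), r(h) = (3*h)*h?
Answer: -3/154 ≈ -0.019481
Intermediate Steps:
A(b) = -6*(-3 + b)**2
r(h) = 3*h**2
I(H, P) = H - 6*(-3 + H)**2
I(r(1), L)/(-11 - 13*11) = (3*1**2 - 6*(-3 + 3*1**2)**2)/(-11 - 13*11) = (3*1 - 6*(-3 + 3*1)**2)/(-11 - 143) = (3 - 6*(-3 + 3)**2)/(-154) = (3 - 6*0**2)*(-1/154) = (3 - 6*0)*(-1/154) = (3 + 0)*(-1/154) = 3*(-1/154) = -3/154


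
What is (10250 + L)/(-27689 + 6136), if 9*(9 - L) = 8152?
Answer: -84179/193977 ≈ -0.43396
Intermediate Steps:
L = -8071/9 (L = 9 - ⅑*8152 = 9 - 8152/9 = -8071/9 ≈ -896.78)
(10250 + L)/(-27689 + 6136) = (10250 - 8071/9)/(-27689 + 6136) = (84179/9)/(-21553) = (84179/9)*(-1/21553) = -84179/193977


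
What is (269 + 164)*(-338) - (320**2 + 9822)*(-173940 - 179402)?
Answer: 39652599570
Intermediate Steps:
(269 + 164)*(-338) - (320**2 + 9822)*(-173940 - 179402) = 433*(-338) - (102400 + 9822)*(-353342) = -146354 - 112222*(-353342) = -146354 - 1*(-39652745924) = -146354 + 39652745924 = 39652599570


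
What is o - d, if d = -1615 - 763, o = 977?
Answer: 3355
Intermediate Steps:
d = -2378
o - d = 977 - 1*(-2378) = 977 + 2378 = 3355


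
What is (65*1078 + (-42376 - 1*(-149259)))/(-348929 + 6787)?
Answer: -10409/20126 ≈ -0.51719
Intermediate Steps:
(65*1078 + (-42376 - 1*(-149259)))/(-348929 + 6787) = (70070 + (-42376 + 149259))/(-342142) = (70070 + 106883)*(-1/342142) = 176953*(-1/342142) = -10409/20126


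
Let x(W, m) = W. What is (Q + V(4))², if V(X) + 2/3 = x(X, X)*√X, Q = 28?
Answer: 11236/9 ≈ 1248.4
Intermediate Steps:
V(X) = -⅔ + X^(3/2) (V(X) = -⅔ + X*√X = -⅔ + X^(3/2))
(Q + V(4))² = (28 + (-⅔ + 4^(3/2)))² = (28 + (-⅔ + 8))² = (28 + 22/3)² = (106/3)² = 11236/9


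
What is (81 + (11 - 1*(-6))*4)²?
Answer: 22201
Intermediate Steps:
(81 + (11 - 1*(-6))*4)² = (81 + (11 + 6)*4)² = (81 + 17*4)² = (81 + 68)² = 149² = 22201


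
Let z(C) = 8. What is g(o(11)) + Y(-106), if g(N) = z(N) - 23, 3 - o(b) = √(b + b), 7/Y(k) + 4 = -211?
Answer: -3232/215 ≈ -15.033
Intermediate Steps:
Y(k) = -7/215 (Y(k) = 7/(-4 - 211) = 7/(-215) = 7*(-1/215) = -7/215)
o(b) = 3 - √2*√b (o(b) = 3 - √(b + b) = 3 - √(2*b) = 3 - √2*√b)
g(N) = -15 (g(N) = 8 - 23 = -15)
g(o(11)) + Y(-106) = -15 - 7/215 = -3232/215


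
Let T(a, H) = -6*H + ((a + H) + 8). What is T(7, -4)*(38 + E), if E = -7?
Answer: 1085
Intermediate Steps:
T(a, H) = 8 + a - 5*H (T(a, H) = -6*H + ((H + a) + 8) = -6*H + (8 + H + a) = 8 + a - 5*H)
T(7, -4)*(38 + E) = (8 + 7 - 5*(-4))*(38 - 7) = (8 + 7 + 20)*31 = 35*31 = 1085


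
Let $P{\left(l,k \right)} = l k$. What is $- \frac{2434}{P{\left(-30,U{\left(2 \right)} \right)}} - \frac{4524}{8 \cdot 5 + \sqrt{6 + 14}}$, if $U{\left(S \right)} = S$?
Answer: $- \frac{175297}{2370} + \frac{2262 \sqrt{5}}{395} \approx -61.16$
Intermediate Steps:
$P{\left(l,k \right)} = k l$
$- \frac{2434}{P{\left(-30,U{\left(2 \right)} \right)}} - \frac{4524}{8 \cdot 5 + \sqrt{6 + 14}} = - \frac{2434}{2 \left(-30\right)} - \frac{4524}{8 \cdot 5 + \sqrt{6 + 14}} = - \frac{2434}{-60} - \frac{4524}{40 + \sqrt{20}} = \left(-2434\right) \left(- \frac{1}{60}\right) - \frac{4524}{40 + 2 \sqrt{5}} = \frac{1217}{30} - \frac{4524}{40 + 2 \sqrt{5}}$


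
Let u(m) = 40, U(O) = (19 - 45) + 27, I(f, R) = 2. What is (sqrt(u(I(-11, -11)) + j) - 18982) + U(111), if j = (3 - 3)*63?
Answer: -18981 + 2*sqrt(10) ≈ -18975.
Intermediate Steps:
U(O) = 1 (U(O) = -26 + 27 = 1)
j = 0 (j = 0*63 = 0)
(sqrt(u(I(-11, -11)) + j) - 18982) + U(111) = (sqrt(40 + 0) - 18982) + 1 = (sqrt(40) - 18982) + 1 = (2*sqrt(10) - 18982) + 1 = (-18982 + 2*sqrt(10)) + 1 = -18981 + 2*sqrt(10)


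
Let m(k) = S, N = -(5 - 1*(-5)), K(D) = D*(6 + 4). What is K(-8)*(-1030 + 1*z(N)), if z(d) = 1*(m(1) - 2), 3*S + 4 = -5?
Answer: 82800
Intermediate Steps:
S = -3 (S = -4/3 + (⅓)*(-5) = -4/3 - 5/3 = -3)
K(D) = 10*D (K(D) = D*10 = 10*D)
N = -10 (N = -(5 + 5) = -1*10 = -10)
m(k) = -3
z(d) = -5 (z(d) = 1*(-3 - 2) = 1*(-5) = -5)
K(-8)*(-1030 + 1*z(N)) = (10*(-8))*(-1030 + 1*(-5)) = -80*(-1030 - 5) = -80*(-1035) = 82800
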